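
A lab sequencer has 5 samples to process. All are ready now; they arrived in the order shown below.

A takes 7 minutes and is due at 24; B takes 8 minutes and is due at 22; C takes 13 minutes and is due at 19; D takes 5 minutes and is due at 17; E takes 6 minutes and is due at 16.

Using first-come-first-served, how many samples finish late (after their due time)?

3

FIFO (arrival order): A B C D E.
A: 0→7, due 24, tardiness 0
B: 7→15, due 22, tardiness 0
C: 15→28, due 19, tardiness 9
D: 28→33, due 17, tardiness 16
E: 33→39, due 16, tardiness 23
Late samples: 3.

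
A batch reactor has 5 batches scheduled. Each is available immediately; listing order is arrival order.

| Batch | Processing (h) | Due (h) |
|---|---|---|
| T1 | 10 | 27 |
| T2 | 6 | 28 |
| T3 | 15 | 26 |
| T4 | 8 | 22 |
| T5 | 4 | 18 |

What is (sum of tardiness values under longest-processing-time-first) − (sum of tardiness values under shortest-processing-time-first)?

LPT (decreasing processing time): T3 T1 T4 T2 T5.
T3: 0→15, due 26, tardiness 0
T1: 15→25, due 27, tardiness 0
T4: 25→33, due 22, tardiness 11
T2: 33→39, due 28, tardiness 11
T5: 39→43, due 18, tardiness 25
Sum = 0+0+11+11+25 = 47.
SPT (increasing processing time): T5 T2 T4 T1 T3.
T5: 0→4, due 18, tardiness 0
T2: 4→10, due 28, tardiness 0
T4: 10→18, due 22, tardiness 0
T1: 18→28, due 27, tardiness 1
T3: 28→43, due 26, tardiness 17
Sum = 0+0+0+1+17 = 18.
Difference = 47 − 18 = 29.

29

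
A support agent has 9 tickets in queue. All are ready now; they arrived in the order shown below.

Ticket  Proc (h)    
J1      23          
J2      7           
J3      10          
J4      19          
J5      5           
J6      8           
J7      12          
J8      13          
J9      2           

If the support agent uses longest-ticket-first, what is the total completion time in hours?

637

LPT (decreasing processing time): J1 J4 J8 J7 J3 J6 J2 J5 J9.
J1: 0→23
J4: 23→42
J8: 42→55
J7: 55→67
J3: 67→77
J6: 77→85
J2: 85→92
J5: 92→97
J9: 97→99
Sum = 23+42+55+67+77+85+92+97+99 = 637.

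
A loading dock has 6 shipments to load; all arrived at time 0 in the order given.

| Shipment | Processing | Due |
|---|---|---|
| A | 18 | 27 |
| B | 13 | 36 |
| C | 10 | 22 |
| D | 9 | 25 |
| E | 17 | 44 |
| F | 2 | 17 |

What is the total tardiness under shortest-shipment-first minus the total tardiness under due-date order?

-4

SPT (increasing processing time): F D C B E A.
F: 0→2, due 17, tardiness 0
D: 2→11, due 25, tardiness 0
C: 11→21, due 22, tardiness 0
B: 21→34, due 36, tardiness 0
E: 34→51, due 44, tardiness 7
A: 51→69, due 27, tardiness 42
Sum = 0+0+0+0+7+42 = 49.
EDD (increasing due date): F C D A B E.
F: 0→2, due 17, tardiness 0
C: 2→12, due 22, tardiness 0
D: 12→21, due 25, tardiness 0
A: 21→39, due 27, tardiness 12
B: 39→52, due 36, tardiness 16
E: 52→69, due 44, tardiness 25
Sum = 0+0+0+12+16+25 = 53.
Difference = 49 − 53 = -4.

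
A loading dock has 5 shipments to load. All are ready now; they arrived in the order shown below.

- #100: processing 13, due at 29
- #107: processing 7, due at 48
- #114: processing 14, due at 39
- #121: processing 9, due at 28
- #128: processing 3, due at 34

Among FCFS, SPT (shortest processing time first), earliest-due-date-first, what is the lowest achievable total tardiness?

FIFO (arrival order): #100 #107 #114 #121 #128.
#100: 0→13, due 29, tardiness 0
#107: 13→20, due 48, tardiness 0
#114: 20→34, due 39, tardiness 0
#121: 34→43, due 28, tardiness 15
#128: 43→46, due 34, tardiness 12
Sum = 0+0+0+15+12 = 27.
SPT (increasing processing time): #128 #107 #121 #100 #114.
#128: 0→3, due 34, tardiness 0
#107: 3→10, due 48, tardiness 0
#121: 10→19, due 28, tardiness 0
#100: 19→32, due 29, tardiness 3
#114: 32→46, due 39, tardiness 7
Sum = 0+0+0+3+7 = 10.
EDD (increasing due date): #121 #100 #128 #114 #107.
#121: 0→9, due 28, tardiness 0
#100: 9→22, due 29, tardiness 0
#128: 22→25, due 34, tardiness 0
#114: 25→39, due 39, tardiness 0
#107: 39→46, due 48, tardiness 0
Sum = 0+0+0+0+0 = 0.
FIFO 27, SPT 10, EDD 0 → minimum 0.

0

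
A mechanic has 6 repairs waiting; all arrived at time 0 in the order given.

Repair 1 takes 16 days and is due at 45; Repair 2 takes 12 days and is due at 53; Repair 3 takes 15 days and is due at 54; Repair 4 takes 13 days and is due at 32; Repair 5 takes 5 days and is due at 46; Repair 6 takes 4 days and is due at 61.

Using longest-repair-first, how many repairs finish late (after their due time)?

4

LPT (decreasing processing time): Repair 1 Repair 3 Repair 4 Repair 2 Repair 5 Repair 6.
Repair 1: 0→16, due 45, tardiness 0
Repair 3: 16→31, due 54, tardiness 0
Repair 4: 31→44, due 32, tardiness 12
Repair 2: 44→56, due 53, tardiness 3
Repair 5: 56→61, due 46, tardiness 15
Repair 6: 61→65, due 61, tardiness 4
Late repairs: 4.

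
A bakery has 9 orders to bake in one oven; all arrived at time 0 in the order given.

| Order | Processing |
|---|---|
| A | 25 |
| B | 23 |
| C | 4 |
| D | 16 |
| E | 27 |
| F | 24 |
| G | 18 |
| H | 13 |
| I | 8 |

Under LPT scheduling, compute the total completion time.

LPT (decreasing processing time): E A F B G D H I C.
E: 0→27
A: 27→52
F: 52→76
B: 76→99
G: 99→117
D: 117→133
H: 133→146
I: 146→154
C: 154→158
Sum = 27+52+76+99+117+133+146+154+158 = 962.

962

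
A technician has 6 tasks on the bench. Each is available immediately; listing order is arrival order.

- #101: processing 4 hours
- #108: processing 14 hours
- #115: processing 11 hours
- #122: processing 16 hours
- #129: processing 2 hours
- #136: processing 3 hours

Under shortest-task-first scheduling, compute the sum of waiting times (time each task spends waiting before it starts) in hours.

SPT (increasing processing time): #129 #136 #101 #115 #108 #122.
#129: waits 0, runs 0→2
#136: waits 2, runs 2→5
#101: waits 5, runs 5→9
#115: waits 9, runs 9→20
#108: waits 20, runs 20→34
#122: waits 34, runs 34→50
Sum = 0+2+5+9+20+34 = 70.

70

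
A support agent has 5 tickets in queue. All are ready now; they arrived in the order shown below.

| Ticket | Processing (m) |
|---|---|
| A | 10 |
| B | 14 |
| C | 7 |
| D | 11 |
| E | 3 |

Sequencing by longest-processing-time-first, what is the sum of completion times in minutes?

LPT (decreasing processing time): B D A C E.
B: 0→14
D: 14→25
A: 25→35
C: 35→42
E: 42→45
Sum = 14+25+35+42+45 = 161.

161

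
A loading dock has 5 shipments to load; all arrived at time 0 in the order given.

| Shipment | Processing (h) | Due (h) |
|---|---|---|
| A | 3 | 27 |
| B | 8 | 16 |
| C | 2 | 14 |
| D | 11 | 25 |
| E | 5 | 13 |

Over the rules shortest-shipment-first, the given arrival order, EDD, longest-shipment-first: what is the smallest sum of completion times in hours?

SPT (increasing processing time): C A E B D.
C: 0→2
A: 2→5
E: 5→10
B: 10→18
D: 18→29
Sum = 2+5+10+18+29 = 64.
FIFO (arrival order): A B C D E.
A: 0→3
B: 3→11
C: 11→13
D: 13→24
E: 24→29
Sum = 3+11+13+24+29 = 80.
EDD (increasing due date): E C B D A.
E: 0→5
C: 5→7
B: 7→15
D: 15→26
A: 26→29
Sum = 5+7+15+26+29 = 82.
LPT (decreasing processing time): D B E A C.
D: 0→11
B: 11→19
E: 19→24
A: 24→27
C: 27→29
Sum = 11+19+24+27+29 = 110.
SPT 64, FIFO 80, EDD 82, LPT 110 → minimum 64.

64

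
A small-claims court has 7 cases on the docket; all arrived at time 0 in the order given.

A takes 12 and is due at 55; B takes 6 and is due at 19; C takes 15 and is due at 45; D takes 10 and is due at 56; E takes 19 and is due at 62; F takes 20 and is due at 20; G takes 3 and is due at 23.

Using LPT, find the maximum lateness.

LPT (decreasing processing time): F E C A D B G.
F: 0→20, due 20, lateness 0
E: 20→39, due 62, lateness -23
C: 39→54, due 45, lateness 9
A: 54→66, due 55, lateness 11
D: 66→76, due 56, lateness 20
B: 76→82, due 19, lateness 63
G: 82→85, due 23, lateness 62
Maximum = 63.

63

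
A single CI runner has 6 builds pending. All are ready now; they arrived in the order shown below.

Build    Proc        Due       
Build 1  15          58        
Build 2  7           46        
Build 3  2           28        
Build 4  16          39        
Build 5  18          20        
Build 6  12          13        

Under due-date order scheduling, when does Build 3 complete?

EDD (increasing due date): Build 6 Build 5 Build 3 Build 4 Build 2 Build 1.
Build 6: 0→12
Build 5: 12→30
Build 3: 30→32

32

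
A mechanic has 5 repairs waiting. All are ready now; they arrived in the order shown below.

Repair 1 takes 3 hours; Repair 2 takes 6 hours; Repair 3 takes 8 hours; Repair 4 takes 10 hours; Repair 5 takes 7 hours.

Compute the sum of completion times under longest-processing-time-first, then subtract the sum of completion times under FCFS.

LPT (decreasing processing time): Repair 4 Repair 3 Repair 5 Repair 2 Repair 1.
Repair 4: 0→10
Repair 3: 10→18
Repair 5: 18→25
Repair 2: 25→31
Repair 1: 31→34
Sum = 10+18+25+31+34 = 118.
FIFO (arrival order): Repair 1 Repair 2 Repair 3 Repair 4 Repair 5.
Repair 1: 0→3
Repair 2: 3→9
Repair 3: 9→17
Repair 4: 17→27
Repair 5: 27→34
Sum = 3+9+17+27+34 = 90.
Difference = 118 − 90 = 28.

28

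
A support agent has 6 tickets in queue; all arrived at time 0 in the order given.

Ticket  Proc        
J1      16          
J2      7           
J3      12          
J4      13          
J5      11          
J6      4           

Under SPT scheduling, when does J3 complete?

34

SPT (increasing processing time): J6 J2 J5 J3 J4 J1.
J6: 0→4
J2: 4→11
J5: 11→22
J3: 22→34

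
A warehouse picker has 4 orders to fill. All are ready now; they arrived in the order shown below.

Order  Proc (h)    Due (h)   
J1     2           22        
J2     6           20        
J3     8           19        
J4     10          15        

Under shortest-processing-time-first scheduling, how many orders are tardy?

SPT (increasing processing time): J1 J2 J3 J4.
J1: 0→2, due 22, tardiness 0
J2: 2→8, due 20, tardiness 0
J3: 8→16, due 19, tardiness 0
J4: 16→26, due 15, tardiness 11
Late orders: 1.

1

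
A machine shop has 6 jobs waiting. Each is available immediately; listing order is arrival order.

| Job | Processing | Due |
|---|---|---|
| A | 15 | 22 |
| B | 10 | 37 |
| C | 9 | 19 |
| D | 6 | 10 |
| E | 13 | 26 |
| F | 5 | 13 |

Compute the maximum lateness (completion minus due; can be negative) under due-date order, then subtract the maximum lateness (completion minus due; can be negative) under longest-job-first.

EDD (increasing due date): D F C A E B.
D: 0→6, due 10, lateness -4
F: 6→11, due 13, lateness -2
C: 11→20, due 19, lateness 1
A: 20→35, due 22, lateness 13
E: 35→48, due 26, lateness 22
B: 48→58, due 37, lateness 21
Maximum = 22.
LPT (decreasing processing time): A E B C D F.
A: 0→15, due 22, lateness -7
E: 15→28, due 26, lateness 2
B: 28→38, due 37, lateness 1
C: 38→47, due 19, lateness 28
D: 47→53, due 10, lateness 43
F: 53→58, due 13, lateness 45
Maximum = 45.
Difference = 22 − 45 = -23.

-23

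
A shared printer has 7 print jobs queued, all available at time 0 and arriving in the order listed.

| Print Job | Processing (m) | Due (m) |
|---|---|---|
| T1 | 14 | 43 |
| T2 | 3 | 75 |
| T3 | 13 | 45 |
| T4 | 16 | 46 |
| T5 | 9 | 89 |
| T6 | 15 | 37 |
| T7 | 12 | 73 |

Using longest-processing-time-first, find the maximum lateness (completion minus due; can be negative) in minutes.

13

LPT (decreasing processing time): T4 T6 T1 T3 T7 T5 T2.
T4: 0→16, due 46, lateness -30
T6: 16→31, due 37, lateness -6
T1: 31→45, due 43, lateness 2
T3: 45→58, due 45, lateness 13
T7: 58→70, due 73, lateness -3
T5: 70→79, due 89, lateness -10
T2: 79→82, due 75, lateness 7
Maximum = 13.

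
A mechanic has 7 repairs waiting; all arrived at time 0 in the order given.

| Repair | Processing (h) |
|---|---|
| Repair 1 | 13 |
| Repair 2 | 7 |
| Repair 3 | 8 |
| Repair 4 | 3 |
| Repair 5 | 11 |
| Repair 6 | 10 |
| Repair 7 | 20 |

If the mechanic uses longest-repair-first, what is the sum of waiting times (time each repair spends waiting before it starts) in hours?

LPT (decreasing processing time): Repair 7 Repair 1 Repair 5 Repair 6 Repair 3 Repair 2 Repair 4.
Repair 7: waits 0, runs 0→20
Repair 1: waits 20, runs 20→33
Repair 5: waits 33, runs 33→44
Repair 6: waits 44, runs 44→54
Repair 3: waits 54, runs 54→62
Repair 2: waits 62, runs 62→69
Repair 4: waits 69, runs 69→72
Sum = 0+20+33+44+54+62+69 = 282.

282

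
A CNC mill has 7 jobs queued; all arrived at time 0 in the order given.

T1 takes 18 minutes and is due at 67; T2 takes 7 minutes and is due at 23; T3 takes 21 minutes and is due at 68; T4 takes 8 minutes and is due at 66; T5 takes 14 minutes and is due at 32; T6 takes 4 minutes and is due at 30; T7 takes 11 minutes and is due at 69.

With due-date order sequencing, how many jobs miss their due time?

2

EDD (increasing due date): T2 T6 T5 T4 T1 T3 T7.
T2: 0→7, due 23, tardiness 0
T6: 7→11, due 30, tardiness 0
T5: 11→25, due 32, tardiness 0
T4: 25→33, due 66, tardiness 0
T1: 33→51, due 67, tardiness 0
T3: 51→72, due 68, tardiness 4
T7: 72→83, due 69, tardiness 14
Late jobs: 2.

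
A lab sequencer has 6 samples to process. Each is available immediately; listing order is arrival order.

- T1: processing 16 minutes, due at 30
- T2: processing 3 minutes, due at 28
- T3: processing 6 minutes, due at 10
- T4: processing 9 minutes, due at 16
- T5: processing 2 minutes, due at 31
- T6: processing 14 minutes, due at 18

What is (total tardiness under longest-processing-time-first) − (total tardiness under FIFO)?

39

LPT (decreasing processing time): T1 T6 T4 T3 T2 T5.
T1: 0→16, due 30, tardiness 0
T6: 16→30, due 18, tardiness 12
T4: 30→39, due 16, tardiness 23
T3: 39→45, due 10, tardiness 35
T2: 45→48, due 28, tardiness 20
T5: 48→50, due 31, tardiness 19
Sum = 0+12+23+35+20+19 = 109.
FIFO (arrival order): T1 T2 T3 T4 T5 T6.
T1: 0→16, due 30, tardiness 0
T2: 16→19, due 28, tardiness 0
T3: 19→25, due 10, tardiness 15
T4: 25→34, due 16, tardiness 18
T5: 34→36, due 31, tardiness 5
T6: 36→50, due 18, tardiness 32
Sum = 0+0+15+18+5+32 = 70.
Difference = 109 − 70 = 39.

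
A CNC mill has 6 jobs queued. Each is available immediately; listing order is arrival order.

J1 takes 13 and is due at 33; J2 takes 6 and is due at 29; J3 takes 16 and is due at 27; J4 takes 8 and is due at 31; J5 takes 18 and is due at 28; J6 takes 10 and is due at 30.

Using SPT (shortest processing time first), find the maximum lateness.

43

SPT (increasing processing time): J2 J4 J6 J1 J3 J5.
J2: 0→6, due 29, lateness -23
J4: 6→14, due 31, lateness -17
J6: 14→24, due 30, lateness -6
J1: 24→37, due 33, lateness 4
J3: 37→53, due 27, lateness 26
J5: 53→71, due 28, lateness 43
Maximum = 43.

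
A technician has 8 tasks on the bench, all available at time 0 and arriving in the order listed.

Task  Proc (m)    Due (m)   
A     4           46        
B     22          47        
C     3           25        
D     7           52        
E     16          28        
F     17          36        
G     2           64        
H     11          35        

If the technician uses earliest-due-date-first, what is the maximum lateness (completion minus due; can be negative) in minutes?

28

EDD (increasing due date): C E H F A B D G.
C: 0→3, due 25, lateness -22
E: 3→19, due 28, lateness -9
H: 19→30, due 35, lateness -5
F: 30→47, due 36, lateness 11
A: 47→51, due 46, lateness 5
B: 51→73, due 47, lateness 26
D: 73→80, due 52, lateness 28
G: 80→82, due 64, lateness 18
Maximum = 28.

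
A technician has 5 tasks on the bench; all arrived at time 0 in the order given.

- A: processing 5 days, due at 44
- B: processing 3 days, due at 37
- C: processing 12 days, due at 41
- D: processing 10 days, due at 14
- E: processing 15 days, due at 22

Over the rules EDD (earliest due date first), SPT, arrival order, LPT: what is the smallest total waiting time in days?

59

EDD (increasing due date): D E B C A.
D: waits 0, runs 0→10
E: waits 10, runs 10→25
B: waits 25, runs 25→28
C: waits 28, runs 28→40
A: waits 40, runs 40→45
Sum = 0+10+25+28+40 = 103.
SPT (increasing processing time): B A D C E.
B: waits 0, runs 0→3
A: waits 3, runs 3→8
D: waits 8, runs 8→18
C: waits 18, runs 18→30
E: waits 30, runs 30→45
Sum = 0+3+8+18+30 = 59.
FIFO (arrival order): A B C D E.
A: waits 0, runs 0→5
B: waits 5, runs 5→8
C: waits 8, runs 8→20
D: waits 20, runs 20→30
E: waits 30, runs 30→45
Sum = 0+5+8+20+30 = 63.
LPT (decreasing processing time): E C D A B.
E: waits 0, runs 0→15
C: waits 15, runs 15→27
D: waits 27, runs 27→37
A: waits 37, runs 37→42
B: waits 42, runs 42→45
Sum = 0+15+27+37+42 = 121.
EDD 103, SPT 59, FIFO 63, LPT 121 → minimum 59.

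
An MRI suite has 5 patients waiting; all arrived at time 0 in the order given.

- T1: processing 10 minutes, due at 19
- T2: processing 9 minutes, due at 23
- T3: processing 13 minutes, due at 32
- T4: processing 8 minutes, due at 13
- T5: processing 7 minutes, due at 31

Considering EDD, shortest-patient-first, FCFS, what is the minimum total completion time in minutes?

127

EDD (increasing due date): T4 T1 T2 T5 T3.
T4: 0→8
T1: 8→18
T2: 18→27
T5: 27→34
T3: 34→47
Sum = 8+18+27+34+47 = 134.
SPT (increasing processing time): T5 T4 T2 T1 T3.
T5: 0→7
T4: 7→15
T2: 15→24
T1: 24→34
T3: 34→47
Sum = 7+15+24+34+47 = 127.
FIFO (arrival order): T1 T2 T3 T4 T5.
T1: 0→10
T2: 10→19
T3: 19→32
T4: 32→40
T5: 40→47
Sum = 10+19+32+40+47 = 148.
EDD 134, SPT 127, FIFO 148 → minimum 127.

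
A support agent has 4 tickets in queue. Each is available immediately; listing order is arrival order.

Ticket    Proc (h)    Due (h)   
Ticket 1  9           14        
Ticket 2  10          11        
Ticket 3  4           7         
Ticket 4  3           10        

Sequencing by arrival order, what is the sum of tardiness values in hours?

40

FIFO (arrival order): Ticket 1 Ticket 2 Ticket 3 Ticket 4.
Ticket 1: 0→9, due 14, tardiness 0
Ticket 2: 9→19, due 11, tardiness 8
Ticket 3: 19→23, due 7, tardiness 16
Ticket 4: 23→26, due 10, tardiness 16
Sum = 0+8+16+16 = 40.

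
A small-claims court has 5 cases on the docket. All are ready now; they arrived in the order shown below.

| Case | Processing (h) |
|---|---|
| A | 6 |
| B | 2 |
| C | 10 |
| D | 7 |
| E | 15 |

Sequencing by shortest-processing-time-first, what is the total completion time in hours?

SPT (increasing processing time): B A D C E.
B: 0→2
A: 2→8
D: 8→15
C: 15→25
E: 25→40
Sum = 2+8+15+25+40 = 90.

90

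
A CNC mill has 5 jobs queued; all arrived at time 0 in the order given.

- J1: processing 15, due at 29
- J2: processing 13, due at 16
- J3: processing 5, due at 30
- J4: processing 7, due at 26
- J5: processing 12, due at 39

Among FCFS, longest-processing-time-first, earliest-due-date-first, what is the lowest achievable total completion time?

160

FIFO (arrival order): J1 J2 J3 J4 J5.
J1: 0→15
J2: 15→28
J3: 28→33
J4: 33→40
J5: 40→52
Sum = 15+28+33+40+52 = 168.
LPT (decreasing processing time): J1 J2 J5 J4 J3.
J1: 0→15
J2: 15→28
J5: 28→40
J4: 40→47
J3: 47→52
Sum = 15+28+40+47+52 = 182.
EDD (increasing due date): J2 J4 J1 J3 J5.
J2: 0→13
J4: 13→20
J1: 20→35
J3: 35→40
J5: 40→52
Sum = 13+20+35+40+52 = 160.
FIFO 168, LPT 182, EDD 160 → minimum 160.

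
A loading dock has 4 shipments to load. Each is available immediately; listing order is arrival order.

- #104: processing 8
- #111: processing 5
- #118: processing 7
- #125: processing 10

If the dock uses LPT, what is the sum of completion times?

LPT (decreasing processing time): #125 #104 #118 #111.
#125: 0→10
#104: 10→18
#118: 18→25
#111: 25→30
Sum = 10+18+25+30 = 83.

83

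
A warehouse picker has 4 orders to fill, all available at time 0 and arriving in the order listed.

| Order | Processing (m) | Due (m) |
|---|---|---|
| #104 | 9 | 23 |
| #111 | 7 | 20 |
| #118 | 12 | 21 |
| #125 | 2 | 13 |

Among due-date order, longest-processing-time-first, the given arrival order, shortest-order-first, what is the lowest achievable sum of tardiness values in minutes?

EDD (increasing due date): #125 #111 #118 #104.
#125: 0→2, due 13, tardiness 0
#111: 2→9, due 20, tardiness 0
#118: 9→21, due 21, tardiness 0
#104: 21→30, due 23, tardiness 7
Sum = 0+0+0+7 = 7.
LPT (decreasing processing time): #118 #104 #111 #125.
#118: 0→12, due 21, tardiness 0
#104: 12→21, due 23, tardiness 0
#111: 21→28, due 20, tardiness 8
#125: 28→30, due 13, tardiness 17
Sum = 0+0+8+17 = 25.
FIFO (arrival order): #104 #111 #118 #125.
#104: 0→9, due 23, tardiness 0
#111: 9→16, due 20, tardiness 0
#118: 16→28, due 21, tardiness 7
#125: 28→30, due 13, tardiness 17
Sum = 0+0+7+17 = 24.
SPT (increasing processing time): #125 #111 #104 #118.
#125: 0→2, due 13, tardiness 0
#111: 2→9, due 20, tardiness 0
#104: 9→18, due 23, tardiness 0
#118: 18→30, due 21, tardiness 9
Sum = 0+0+0+9 = 9.
EDD 7, LPT 25, FIFO 24, SPT 9 → minimum 7.

7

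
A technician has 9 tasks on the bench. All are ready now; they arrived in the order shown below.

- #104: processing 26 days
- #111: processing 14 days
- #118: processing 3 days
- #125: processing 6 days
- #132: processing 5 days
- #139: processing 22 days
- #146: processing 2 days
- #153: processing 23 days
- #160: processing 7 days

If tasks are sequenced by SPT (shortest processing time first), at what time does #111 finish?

37

SPT (increasing processing time): #146 #118 #132 #125 #160 #111 #139 #153 #104.
#146: 0→2
#118: 2→5
#132: 5→10
#125: 10→16
#160: 16→23
#111: 23→37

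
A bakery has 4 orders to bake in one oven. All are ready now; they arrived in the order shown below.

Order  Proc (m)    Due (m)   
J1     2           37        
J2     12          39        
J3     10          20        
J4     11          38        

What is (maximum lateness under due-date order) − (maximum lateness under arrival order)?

EDD (increasing due date): J3 J1 J4 J2.
J3: 0→10, due 20, lateness -10
J1: 10→12, due 37, lateness -25
J4: 12→23, due 38, lateness -15
J2: 23→35, due 39, lateness -4
Maximum = -4.
FIFO (arrival order): J1 J2 J3 J4.
J1: 0→2, due 37, lateness -35
J2: 2→14, due 39, lateness -25
J3: 14→24, due 20, lateness 4
J4: 24→35, due 38, lateness -3
Maximum = 4.
Difference = -4 − 4 = -8.

-8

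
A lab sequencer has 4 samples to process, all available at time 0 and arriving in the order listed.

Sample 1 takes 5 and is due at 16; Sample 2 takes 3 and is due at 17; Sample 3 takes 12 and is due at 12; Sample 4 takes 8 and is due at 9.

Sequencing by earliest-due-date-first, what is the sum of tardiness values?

EDD (increasing due date): Sample 4 Sample 3 Sample 1 Sample 2.
Sample 4: 0→8, due 9, tardiness 0
Sample 3: 8→20, due 12, tardiness 8
Sample 1: 20→25, due 16, tardiness 9
Sample 2: 25→28, due 17, tardiness 11
Sum = 0+8+9+11 = 28.

28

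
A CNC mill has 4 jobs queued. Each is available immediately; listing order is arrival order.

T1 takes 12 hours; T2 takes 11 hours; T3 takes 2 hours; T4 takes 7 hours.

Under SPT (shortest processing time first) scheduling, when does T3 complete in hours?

SPT (increasing processing time): T3 T4 T2 T1.
T3: 0→2

2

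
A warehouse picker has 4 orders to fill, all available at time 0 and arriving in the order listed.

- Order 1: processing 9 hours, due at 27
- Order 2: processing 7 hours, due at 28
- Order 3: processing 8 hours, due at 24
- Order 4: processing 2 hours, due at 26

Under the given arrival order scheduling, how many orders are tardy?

0

FIFO (arrival order): Order 1 Order 2 Order 3 Order 4.
Order 1: 0→9, due 27, tardiness 0
Order 2: 9→16, due 28, tardiness 0
Order 3: 16→24, due 24, tardiness 0
Order 4: 24→26, due 26, tardiness 0
Late orders: 0.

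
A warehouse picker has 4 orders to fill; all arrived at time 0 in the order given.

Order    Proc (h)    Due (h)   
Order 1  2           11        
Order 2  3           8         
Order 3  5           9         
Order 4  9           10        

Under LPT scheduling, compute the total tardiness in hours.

22

LPT (decreasing processing time): Order 4 Order 3 Order 2 Order 1.
Order 4: 0→9, due 10, tardiness 0
Order 3: 9→14, due 9, tardiness 5
Order 2: 14→17, due 8, tardiness 9
Order 1: 17→19, due 11, tardiness 8
Sum = 0+5+9+8 = 22.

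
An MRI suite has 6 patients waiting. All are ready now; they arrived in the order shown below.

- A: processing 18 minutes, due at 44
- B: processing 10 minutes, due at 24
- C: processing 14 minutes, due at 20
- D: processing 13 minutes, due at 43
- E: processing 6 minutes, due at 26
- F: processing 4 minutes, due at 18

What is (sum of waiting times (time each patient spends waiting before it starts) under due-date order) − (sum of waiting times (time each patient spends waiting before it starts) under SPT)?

EDD (increasing due date): F C B E D A.
F: waits 0, runs 0→4
C: waits 4, runs 4→18
B: waits 18, runs 18→28
E: waits 28, runs 28→34
D: waits 34, runs 34→47
A: waits 47, runs 47→65
Sum = 0+4+18+28+34+47 = 131.
SPT (increasing processing time): F E B D C A.
F: waits 0, runs 0→4
E: waits 4, runs 4→10
B: waits 10, runs 10→20
D: waits 20, runs 20→33
C: waits 33, runs 33→47
A: waits 47, runs 47→65
Sum = 0+4+10+20+33+47 = 114.
Difference = 131 − 114 = 17.

17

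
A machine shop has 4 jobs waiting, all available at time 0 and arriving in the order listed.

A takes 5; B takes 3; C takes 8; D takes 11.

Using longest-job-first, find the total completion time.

LPT (decreasing processing time): D C A B.
D: 0→11
C: 11→19
A: 19→24
B: 24→27
Sum = 11+19+24+27 = 81.

81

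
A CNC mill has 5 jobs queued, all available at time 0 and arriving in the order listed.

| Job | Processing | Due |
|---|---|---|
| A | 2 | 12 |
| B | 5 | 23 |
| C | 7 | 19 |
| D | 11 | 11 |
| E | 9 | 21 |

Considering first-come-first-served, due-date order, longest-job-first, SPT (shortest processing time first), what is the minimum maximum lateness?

FIFO (arrival order): A B C D E.
A: 0→2, due 12, lateness -10
B: 2→7, due 23, lateness -16
C: 7→14, due 19, lateness -5
D: 14→25, due 11, lateness 14
E: 25→34, due 21, lateness 13
Maximum = 14.
EDD (increasing due date): D A C E B.
D: 0→11, due 11, lateness 0
A: 11→13, due 12, lateness 1
C: 13→20, due 19, lateness 1
E: 20→29, due 21, lateness 8
B: 29→34, due 23, lateness 11
Maximum = 11.
LPT (decreasing processing time): D E C B A.
D: 0→11, due 11, lateness 0
E: 11→20, due 21, lateness -1
C: 20→27, due 19, lateness 8
B: 27→32, due 23, lateness 9
A: 32→34, due 12, lateness 22
Maximum = 22.
SPT (increasing processing time): A B C E D.
A: 0→2, due 12, lateness -10
B: 2→7, due 23, lateness -16
C: 7→14, due 19, lateness -5
E: 14→23, due 21, lateness 2
D: 23→34, due 11, lateness 23
Maximum = 23.
FIFO 14, EDD 11, LPT 22, SPT 23 → minimum 11.

11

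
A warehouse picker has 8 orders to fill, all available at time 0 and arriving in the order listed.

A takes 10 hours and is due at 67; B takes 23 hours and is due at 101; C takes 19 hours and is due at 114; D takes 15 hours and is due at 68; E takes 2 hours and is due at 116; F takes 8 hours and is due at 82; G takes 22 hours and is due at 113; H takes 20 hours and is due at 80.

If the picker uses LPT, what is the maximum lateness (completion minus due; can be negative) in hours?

LPT (decreasing processing time): B G H C D A F E.
B: 0→23, due 101, lateness -78
G: 23→45, due 113, lateness -68
H: 45→65, due 80, lateness -15
C: 65→84, due 114, lateness -30
D: 84→99, due 68, lateness 31
A: 99→109, due 67, lateness 42
F: 109→117, due 82, lateness 35
E: 117→119, due 116, lateness 3
Maximum = 42.

42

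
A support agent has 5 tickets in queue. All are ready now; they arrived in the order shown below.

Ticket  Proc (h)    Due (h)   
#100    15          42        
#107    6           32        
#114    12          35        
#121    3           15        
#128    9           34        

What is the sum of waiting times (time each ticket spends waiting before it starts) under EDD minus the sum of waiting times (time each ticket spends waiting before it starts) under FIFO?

EDD (increasing due date): #121 #107 #128 #114 #100.
#121: waits 0, runs 0→3
#107: waits 3, runs 3→9
#128: waits 9, runs 9→18
#114: waits 18, runs 18→30
#100: waits 30, runs 30→45
Sum = 0+3+9+18+30 = 60.
FIFO (arrival order): #100 #107 #114 #121 #128.
#100: waits 0, runs 0→15
#107: waits 15, runs 15→21
#114: waits 21, runs 21→33
#121: waits 33, runs 33→36
#128: waits 36, runs 36→45
Sum = 0+15+21+33+36 = 105.
Difference = 60 − 105 = -45.

-45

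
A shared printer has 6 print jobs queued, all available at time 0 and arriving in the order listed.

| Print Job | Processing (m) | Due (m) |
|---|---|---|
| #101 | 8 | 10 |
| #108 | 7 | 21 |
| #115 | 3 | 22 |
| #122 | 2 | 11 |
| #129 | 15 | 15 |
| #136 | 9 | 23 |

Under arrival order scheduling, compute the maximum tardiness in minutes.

21

FIFO (arrival order): #101 #108 #115 #122 #129 #136.
#101: 0→8, due 10, tardiness 0
#108: 8→15, due 21, tardiness 0
#115: 15→18, due 22, tardiness 0
#122: 18→20, due 11, tardiness 9
#129: 20→35, due 15, tardiness 20
#136: 35→44, due 23, tardiness 21
Maximum = 21.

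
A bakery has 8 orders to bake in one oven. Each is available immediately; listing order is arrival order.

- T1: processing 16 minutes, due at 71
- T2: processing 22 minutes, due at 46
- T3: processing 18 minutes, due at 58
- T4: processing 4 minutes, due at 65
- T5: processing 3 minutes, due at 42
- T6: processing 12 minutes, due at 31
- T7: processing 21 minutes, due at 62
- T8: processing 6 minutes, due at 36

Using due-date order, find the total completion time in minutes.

EDD (increasing due date): T6 T8 T5 T2 T3 T7 T4 T1.
T6: 0→12
T8: 12→18
T5: 18→21
T2: 21→43
T3: 43→61
T7: 61→82
T4: 82→86
T1: 86→102
Sum = 12+18+21+43+61+82+86+102 = 425.

425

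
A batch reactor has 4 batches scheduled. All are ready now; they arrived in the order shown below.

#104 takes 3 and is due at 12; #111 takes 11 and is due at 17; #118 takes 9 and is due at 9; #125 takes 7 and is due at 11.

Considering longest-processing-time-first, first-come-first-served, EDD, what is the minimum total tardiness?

25

LPT (decreasing processing time): #111 #118 #125 #104.
#111: 0→11, due 17, tardiness 0
#118: 11→20, due 9, tardiness 11
#125: 20→27, due 11, tardiness 16
#104: 27→30, due 12, tardiness 18
Sum = 0+11+16+18 = 45.
FIFO (arrival order): #104 #111 #118 #125.
#104: 0→3, due 12, tardiness 0
#111: 3→14, due 17, tardiness 0
#118: 14→23, due 9, tardiness 14
#125: 23→30, due 11, tardiness 19
Sum = 0+0+14+19 = 33.
EDD (increasing due date): #118 #125 #104 #111.
#118: 0→9, due 9, tardiness 0
#125: 9→16, due 11, tardiness 5
#104: 16→19, due 12, tardiness 7
#111: 19→30, due 17, tardiness 13
Sum = 0+5+7+13 = 25.
LPT 45, FIFO 33, EDD 25 → minimum 25.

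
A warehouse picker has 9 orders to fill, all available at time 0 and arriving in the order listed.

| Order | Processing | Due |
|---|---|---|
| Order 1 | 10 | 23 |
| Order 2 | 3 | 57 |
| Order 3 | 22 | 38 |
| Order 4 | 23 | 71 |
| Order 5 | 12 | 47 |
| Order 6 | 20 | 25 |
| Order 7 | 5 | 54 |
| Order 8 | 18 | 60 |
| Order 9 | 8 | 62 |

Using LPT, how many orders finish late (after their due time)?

LPT (decreasing processing time): Order 4 Order 3 Order 6 Order 8 Order 5 Order 1 Order 9 Order 7 Order 2.
Order 4: 0→23, due 71, tardiness 0
Order 3: 23→45, due 38, tardiness 7
Order 6: 45→65, due 25, tardiness 40
Order 8: 65→83, due 60, tardiness 23
Order 5: 83→95, due 47, tardiness 48
Order 1: 95→105, due 23, tardiness 82
Order 9: 105→113, due 62, tardiness 51
Order 7: 113→118, due 54, tardiness 64
Order 2: 118→121, due 57, tardiness 64
Late orders: 8.

8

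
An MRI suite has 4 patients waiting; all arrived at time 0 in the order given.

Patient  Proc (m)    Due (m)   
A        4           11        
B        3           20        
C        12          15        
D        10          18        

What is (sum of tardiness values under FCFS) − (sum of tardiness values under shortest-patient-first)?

1

FIFO (arrival order): A B C D.
A: 0→4, due 11, tardiness 0
B: 4→7, due 20, tardiness 0
C: 7→19, due 15, tardiness 4
D: 19→29, due 18, tardiness 11
Sum = 0+0+4+11 = 15.
SPT (increasing processing time): B A D C.
B: 0→3, due 20, tardiness 0
A: 3→7, due 11, tardiness 0
D: 7→17, due 18, tardiness 0
C: 17→29, due 15, tardiness 14
Sum = 0+0+0+14 = 14.
Difference = 15 − 14 = 1.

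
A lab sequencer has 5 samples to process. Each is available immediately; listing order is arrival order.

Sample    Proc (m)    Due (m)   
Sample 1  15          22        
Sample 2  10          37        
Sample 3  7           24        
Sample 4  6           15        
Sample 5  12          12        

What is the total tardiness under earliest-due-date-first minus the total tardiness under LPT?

EDD (increasing due date): Sample 5 Sample 4 Sample 1 Sample 3 Sample 2.
Sample 5: 0→12, due 12, tardiness 0
Sample 4: 12→18, due 15, tardiness 3
Sample 1: 18→33, due 22, tardiness 11
Sample 3: 33→40, due 24, tardiness 16
Sample 2: 40→50, due 37, tardiness 13
Sum = 0+3+11+16+13 = 43.
LPT (decreasing processing time): Sample 1 Sample 5 Sample 2 Sample 3 Sample 4.
Sample 1: 0→15, due 22, tardiness 0
Sample 5: 15→27, due 12, tardiness 15
Sample 2: 27→37, due 37, tardiness 0
Sample 3: 37→44, due 24, tardiness 20
Sample 4: 44→50, due 15, tardiness 35
Sum = 0+15+0+20+35 = 70.
Difference = 43 − 70 = -27.

-27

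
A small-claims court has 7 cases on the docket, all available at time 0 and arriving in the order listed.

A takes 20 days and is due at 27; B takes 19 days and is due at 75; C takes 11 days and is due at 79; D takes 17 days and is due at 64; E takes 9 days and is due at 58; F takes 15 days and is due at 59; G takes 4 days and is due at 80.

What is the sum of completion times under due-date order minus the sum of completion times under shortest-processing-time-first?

EDD (increasing due date): A E F D B C G.
A: 0→20
E: 20→29
F: 29→44
D: 44→61
B: 61→80
C: 80→91
G: 91→95
Sum = 20+29+44+61+80+91+95 = 420.
SPT (increasing processing time): G E C F D B A.
G: 0→4
E: 4→13
C: 13→24
F: 24→39
D: 39→56
B: 56→75
A: 75→95
Sum = 4+13+24+39+56+75+95 = 306.
Difference = 420 − 306 = 114.

114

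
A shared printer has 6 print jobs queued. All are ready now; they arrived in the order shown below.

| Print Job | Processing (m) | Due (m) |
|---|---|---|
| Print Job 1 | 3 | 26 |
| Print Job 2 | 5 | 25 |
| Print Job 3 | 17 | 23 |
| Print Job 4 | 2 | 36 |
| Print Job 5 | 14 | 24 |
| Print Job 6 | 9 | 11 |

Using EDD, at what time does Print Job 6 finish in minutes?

9

EDD (increasing due date): Print Job 6 Print Job 3 Print Job 5 Print Job 2 Print Job 1 Print Job 4.
Print Job 6: 0→9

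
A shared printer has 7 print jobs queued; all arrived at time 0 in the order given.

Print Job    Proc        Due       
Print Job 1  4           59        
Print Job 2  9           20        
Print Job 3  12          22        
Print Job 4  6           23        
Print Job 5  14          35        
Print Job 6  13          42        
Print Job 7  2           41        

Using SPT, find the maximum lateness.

SPT (increasing processing time): Print Job 7 Print Job 1 Print Job 4 Print Job 2 Print Job 3 Print Job 6 Print Job 5.
Print Job 7: 0→2, due 41, lateness -39
Print Job 1: 2→6, due 59, lateness -53
Print Job 4: 6→12, due 23, lateness -11
Print Job 2: 12→21, due 20, lateness 1
Print Job 3: 21→33, due 22, lateness 11
Print Job 6: 33→46, due 42, lateness 4
Print Job 5: 46→60, due 35, lateness 25
Maximum = 25.

25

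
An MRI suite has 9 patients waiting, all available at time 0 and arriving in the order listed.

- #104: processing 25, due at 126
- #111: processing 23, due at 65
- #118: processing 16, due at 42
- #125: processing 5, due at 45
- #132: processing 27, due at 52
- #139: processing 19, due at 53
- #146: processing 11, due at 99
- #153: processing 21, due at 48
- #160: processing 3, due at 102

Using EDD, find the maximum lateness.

46

EDD (increasing due date): #118 #125 #153 #132 #139 #111 #146 #160 #104.
#118: 0→16, due 42, lateness -26
#125: 16→21, due 45, lateness -24
#153: 21→42, due 48, lateness -6
#132: 42→69, due 52, lateness 17
#139: 69→88, due 53, lateness 35
#111: 88→111, due 65, lateness 46
#146: 111→122, due 99, lateness 23
#160: 122→125, due 102, lateness 23
#104: 125→150, due 126, lateness 24
Maximum = 46.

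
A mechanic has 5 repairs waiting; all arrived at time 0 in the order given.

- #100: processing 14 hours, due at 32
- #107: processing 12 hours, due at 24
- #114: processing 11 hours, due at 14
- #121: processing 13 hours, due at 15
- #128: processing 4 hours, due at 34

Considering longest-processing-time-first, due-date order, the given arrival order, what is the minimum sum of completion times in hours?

LPT (decreasing processing time): #100 #121 #107 #114 #128.
#100: 0→14
#121: 14→27
#107: 27→39
#114: 39→50
#128: 50→54
Sum = 14+27+39+50+54 = 184.
EDD (increasing due date): #114 #121 #107 #100 #128.
#114: 0→11
#121: 11→24
#107: 24→36
#100: 36→50
#128: 50→54
Sum = 11+24+36+50+54 = 175.
FIFO (arrival order): #100 #107 #114 #121 #128.
#100: 0→14
#107: 14→26
#114: 26→37
#121: 37→50
#128: 50→54
Sum = 14+26+37+50+54 = 181.
LPT 184, EDD 175, FIFO 181 → minimum 175.

175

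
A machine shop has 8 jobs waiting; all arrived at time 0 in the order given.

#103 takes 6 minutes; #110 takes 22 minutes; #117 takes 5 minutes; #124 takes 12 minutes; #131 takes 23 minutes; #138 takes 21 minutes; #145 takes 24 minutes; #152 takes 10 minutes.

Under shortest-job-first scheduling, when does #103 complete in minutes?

SPT (increasing processing time): #117 #103 #152 #124 #138 #110 #131 #145.
#117: 0→5
#103: 5→11

11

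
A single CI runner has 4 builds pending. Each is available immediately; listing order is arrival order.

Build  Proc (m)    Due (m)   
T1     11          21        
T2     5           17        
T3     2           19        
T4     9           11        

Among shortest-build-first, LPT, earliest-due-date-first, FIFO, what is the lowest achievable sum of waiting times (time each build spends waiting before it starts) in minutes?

25

SPT (increasing processing time): T3 T2 T4 T1.
T3: waits 0, runs 0→2
T2: waits 2, runs 2→7
T4: waits 7, runs 7→16
T1: waits 16, runs 16→27
Sum = 0+2+7+16 = 25.
LPT (decreasing processing time): T1 T4 T2 T3.
T1: waits 0, runs 0→11
T4: waits 11, runs 11→20
T2: waits 20, runs 20→25
T3: waits 25, runs 25→27
Sum = 0+11+20+25 = 56.
EDD (increasing due date): T4 T2 T3 T1.
T4: waits 0, runs 0→9
T2: waits 9, runs 9→14
T3: waits 14, runs 14→16
T1: waits 16, runs 16→27
Sum = 0+9+14+16 = 39.
FIFO (arrival order): T1 T2 T3 T4.
T1: waits 0, runs 0→11
T2: waits 11, runs 11→16
T3: waits 16, runs 16→18
T4: waits 18, runs 18→27
Sum = 0+11+16+18 = 45.
SPT 25, LPT 56, EDD 39, FIFO 45 → minimum 25.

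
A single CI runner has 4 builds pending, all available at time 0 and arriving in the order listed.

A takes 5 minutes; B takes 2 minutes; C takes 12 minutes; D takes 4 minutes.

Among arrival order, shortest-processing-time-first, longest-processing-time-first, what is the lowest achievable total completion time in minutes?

FIFO (arrival order): A B C D.
A: 0→5
B: 5→7
C: 7→19
D: 19→23
Sum = 5+7+19+23 = 54.
SPT (increasing processing time): B D A C.
B: 0→2
D: 2→6
A: 6→11
C: 11→23
Sum = 2+6+11+23 = 42.
LPT (decreasing processing time): C A D B.
C: 0→12
A: 12→17
D: 17→21
B: 21→23
Sum = 12+17+21+23 = 73.
FIFO 54, SPT 42, LPT 73 → minimum 42.

42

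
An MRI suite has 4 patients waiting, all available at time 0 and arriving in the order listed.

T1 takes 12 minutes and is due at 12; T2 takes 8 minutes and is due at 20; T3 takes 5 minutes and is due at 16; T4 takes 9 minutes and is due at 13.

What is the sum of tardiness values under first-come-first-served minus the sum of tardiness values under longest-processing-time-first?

FIFO (arrival order): T1 T2 T3 T4.
T1: 0→12, due 12, tardiness 0
T2: 12→20, due 20, tardiness 0
T3: 20→25, due 16, tardiness 9
T4: 25→34, due 13, tardiness 21
Sum = 0+0+9+21 = 30.
LPT (decreasing processing time): T1 T4 T2 T3.
T1: 0→12, due 12, tardiness 0
T4: 12→21, due 13, tardiness 8
T2: 21→29, due 20, tardiness 9
T3: 29→34, due 16, tardiness 18
Sum = 0+8+9+18 = 35.
Difference = 30 − 35 = -5.

-5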